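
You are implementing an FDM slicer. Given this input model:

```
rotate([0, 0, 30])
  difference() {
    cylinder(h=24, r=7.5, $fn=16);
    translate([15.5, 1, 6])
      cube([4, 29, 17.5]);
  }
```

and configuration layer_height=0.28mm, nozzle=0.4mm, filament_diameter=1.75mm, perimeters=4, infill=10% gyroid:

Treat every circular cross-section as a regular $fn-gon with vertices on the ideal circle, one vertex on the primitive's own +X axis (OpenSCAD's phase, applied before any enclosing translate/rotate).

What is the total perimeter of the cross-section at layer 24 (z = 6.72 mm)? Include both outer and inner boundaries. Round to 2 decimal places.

46.82 mm

At z = 6.72 mm: the r=7.5 cylinder gives a regular 16-gon of circumradius 7.5 (constant along its height) (perimeter = 2·16·7.500·sin(180°/16) = 46.82 mm); the 4×29 cube at (15.5, 1) contributes its full rectangle (perimeter 66.00 mm); After the difference (first − rest): starting from the r=7.5 cylinder, the 4×29 cube at (15.5, 1) misses the remaining region (no effect) — boundary = 46.82 mm; (whole slice rotated 30° about Z — lengths, areas and connectivity unchanged). Overall, the cross-section is a single solid region. Total boundary length (outer) = 46.82 mm.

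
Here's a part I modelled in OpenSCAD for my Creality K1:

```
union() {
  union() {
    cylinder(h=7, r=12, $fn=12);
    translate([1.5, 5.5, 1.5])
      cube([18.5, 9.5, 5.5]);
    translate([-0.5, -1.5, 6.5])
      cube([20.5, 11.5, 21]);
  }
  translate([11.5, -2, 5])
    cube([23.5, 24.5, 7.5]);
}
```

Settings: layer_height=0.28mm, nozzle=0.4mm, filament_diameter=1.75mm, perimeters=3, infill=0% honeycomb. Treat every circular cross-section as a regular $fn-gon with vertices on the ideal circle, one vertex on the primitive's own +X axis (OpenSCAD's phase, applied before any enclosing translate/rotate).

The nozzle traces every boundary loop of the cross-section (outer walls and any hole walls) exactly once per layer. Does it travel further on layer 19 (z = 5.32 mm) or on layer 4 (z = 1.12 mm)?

layer 19 (z = 5.32 mm)

Layer 19 (z = 5.32): the r=12 cylinder gives a regular 12-gon of circumradius 12 (constant along its height) (perimeter = 2·12·12.000·sin(180°/12) = 74.54 mm); the cube at (1.5, 5.5) is present — its section is the full 18.5×9.5 rectangle (perimeter 56.00 mm); the cube at (-0.5, -1.5) does not reach this height (z outside [6.5, 27.5]); Taking the union: the regions partially overlap (shared area 36.60 mm²), so the edge portions inside another operand are dropped and the merged outline is re-measured after clipping — boundary = 104.03 mm; the cube at (11.5, -2) (footprint 23.5×24.5) is included at this height (perimeter 96.00 mm); Combining (union): the regions partially overlap (shared area 81.68 mm²), so the edge portions inside another operand are dropped and the merged outline is re-measured after clipping — boundary (outer + 1 inner loop) = 156.43 mm. So its perimeter = 156.43 mm. Layer 4 (z = 1.12): the r=12 cylinder contributes a regular 12-gon of circumradius 12 (perimeter = 2·12·12.000·sin(180°/12) = 74.54 mm); the cube at (1.5, 5.5) is not intersected at this z (z outside [1.5, 7]); the cube at (-0.5, -1.5) is not intersected at this z (z outside [6.5, 27.5]); Combining (union): only the r=12 cylinder is present, so the union is just that shape — boundary = 74.54 mm; the cube at (11.5, -2) is absent (z outside [5, 12.5]); Merging all regions: only the result so far is present, so the union is just that shape — boundary = 74.54 mm. So its perimeter = 74.54 mm. Layer 19 is larger (156.43 vs 74.54 mm).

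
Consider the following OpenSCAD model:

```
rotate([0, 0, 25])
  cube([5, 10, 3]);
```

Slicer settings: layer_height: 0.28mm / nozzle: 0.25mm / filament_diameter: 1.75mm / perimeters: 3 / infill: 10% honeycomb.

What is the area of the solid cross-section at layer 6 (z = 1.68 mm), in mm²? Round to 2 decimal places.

At z = 1.68 mm: the 5×10 cube contributes its full rectangle (area 50.00 mm²); (rotated 25° about Z; rotation is an isometry so areas/perimeters/island counts are preserved). Overall, the cross-section is a single solid region. Net area = 50.00 mm².

50.00 mm²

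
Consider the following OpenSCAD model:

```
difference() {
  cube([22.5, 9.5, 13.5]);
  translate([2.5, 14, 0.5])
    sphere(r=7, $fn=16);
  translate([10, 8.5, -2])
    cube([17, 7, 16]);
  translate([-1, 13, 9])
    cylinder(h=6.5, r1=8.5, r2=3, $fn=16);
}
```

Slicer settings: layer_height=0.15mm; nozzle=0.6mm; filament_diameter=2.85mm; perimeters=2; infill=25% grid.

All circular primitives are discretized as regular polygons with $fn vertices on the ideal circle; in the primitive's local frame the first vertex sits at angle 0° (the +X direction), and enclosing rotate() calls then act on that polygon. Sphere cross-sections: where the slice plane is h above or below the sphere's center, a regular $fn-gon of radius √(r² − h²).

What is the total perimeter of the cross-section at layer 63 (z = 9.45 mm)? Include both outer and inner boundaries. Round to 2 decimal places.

At z = 9.45 mm: the 22.5×9.5 cube contributes its full rectangle (perimeter 64.00 mm); the sphere at (2.5, 14) is absent (|z−center|=8.950 > r=7); the 17×7 cube at (10, 8.5) contributes its full rectangle (perimeter 48.00 mm); the cone at (-1, 13) (r1=8.5→r2=3) has section circumradius 8.119 here — a regular 16-gon (perimeter = 2·16·8.119·sin(180°/16) = 50.69 mm); Taking the first minus the rest: starting from the 22.5×9.5 cube, the 17×7 cube at (10, 8.5) partially overlaps it — only the 12.50 mm² overlap (of its 119.00 mm²) is removed, clipping the outline; the cone at (-1, 13) partially overlaps it — only the 18.77 mm² overlap (of its 201.82 mm²) is removed, clipping the outline — boundary = 61.35 mm. Overall, the cross-section is a single solid region. Total boundary length (outer) = 61.35 mm.

61.35 mm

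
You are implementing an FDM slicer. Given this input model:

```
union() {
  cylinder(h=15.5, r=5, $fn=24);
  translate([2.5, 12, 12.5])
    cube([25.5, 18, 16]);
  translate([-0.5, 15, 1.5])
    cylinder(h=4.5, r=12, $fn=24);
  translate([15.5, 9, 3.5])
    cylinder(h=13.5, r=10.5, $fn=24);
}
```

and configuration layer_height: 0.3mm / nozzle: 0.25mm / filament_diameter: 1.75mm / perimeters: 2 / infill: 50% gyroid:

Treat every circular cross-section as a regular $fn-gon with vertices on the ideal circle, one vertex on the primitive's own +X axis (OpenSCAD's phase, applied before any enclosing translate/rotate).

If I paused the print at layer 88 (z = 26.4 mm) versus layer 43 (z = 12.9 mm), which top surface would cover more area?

layer 43 (z = 12.9 mm)

Layer 88 (z = 26.4): the cylinder does not reach this height (z outside [0, 15.5]); the cube at (2.5, 12) is present — its section is the full 25.5×18 rectangle (area 459.00 mm²); the cylinder at (-0.5, 15) does not reach this height (z outside [1.5, 6]); the cylinder at (15.5, 9) does not reach this height (z outside [3.5, 17]); Combining (union): only the 25.5×18 cube at (2.5, 12) is present, so the union is just that shape — area = 459.00 mm². So its area = 459.00 mm². Layer 43 (z = 12.9): the r=5 cylinder gives a regular 24-gon of circumradius 5 (constant along its height) (area = (24/2)·5.000²·sin(360°/24) = 77.65 mm²); the cube at (2.5, 12) is present — its section is the full 25.5×18 rectangle (area 459.00 mm²); the cylinder at (-0.5, 15) is absent (z outside [1.5, 6]); the cylinder at (15.5, 9): section is a regular 24-gon, circumradius r=10.5 (area = (24/2)·10.500²·sin(360°/24) = 342.42 mm²); Taking the union: the regions partially overlap — summed areas 879.06 mm² minus the doubly-counted overlap 109.42 mm² gives 769.65 mm² — area = 769.65 mm². So its area = 769.65 mm². Layer 43 is larger (769.65 vs 459.00 mm²).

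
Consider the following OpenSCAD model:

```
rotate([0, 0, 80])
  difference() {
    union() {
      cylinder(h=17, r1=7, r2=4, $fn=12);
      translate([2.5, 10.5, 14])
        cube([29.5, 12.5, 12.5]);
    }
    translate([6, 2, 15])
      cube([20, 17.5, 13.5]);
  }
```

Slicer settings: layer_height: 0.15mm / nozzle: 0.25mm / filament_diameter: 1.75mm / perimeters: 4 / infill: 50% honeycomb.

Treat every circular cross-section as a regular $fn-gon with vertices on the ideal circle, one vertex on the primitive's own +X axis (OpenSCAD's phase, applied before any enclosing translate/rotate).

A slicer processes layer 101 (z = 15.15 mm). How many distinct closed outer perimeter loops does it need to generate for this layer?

At z = 15.15 mm: the cone (r1=7→r2=4) has section circumradius 4.326 here — a regular 12-gon; the cube at (2.5, 10.5) (footprint 29.5×12.5) is included at this height; Taking the union: the 2 present regions are separate (no shared area or edge), so areas and boundary lengths simply add and each stays a separate island — 2 connected regions; the cube at (6, 2) is present — its section is the full 20×17.5 rectangle; After the difference (first − rest): starting from the result so far, the 20×17.5 cube at (6, 2) partially overlaps it — only the 180.00 mm² overlap (of its 350.00 mm²) is removed, clipping the outline — 2 connected regions; (rotated 80° about Z; rotation is an isometry so areas/perimeters/island counts are preserved). The result has 2 disconnected regions.

2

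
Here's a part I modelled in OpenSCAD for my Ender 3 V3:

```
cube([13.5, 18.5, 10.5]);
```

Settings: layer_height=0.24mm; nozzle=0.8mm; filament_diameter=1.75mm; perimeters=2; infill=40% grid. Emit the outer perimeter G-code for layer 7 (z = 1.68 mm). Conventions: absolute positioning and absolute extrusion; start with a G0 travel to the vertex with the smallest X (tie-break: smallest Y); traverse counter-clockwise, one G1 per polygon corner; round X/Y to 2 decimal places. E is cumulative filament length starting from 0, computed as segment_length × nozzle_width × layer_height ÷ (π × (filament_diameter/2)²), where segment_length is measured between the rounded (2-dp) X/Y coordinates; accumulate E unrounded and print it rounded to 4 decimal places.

At z = 1.68 mm: the 13.5×18.5 cube contributes its full rectangle. The outline is a single polygon with 4 vertices. Extrusion per mm of travel: 0.8 × 0.24 / (π × 0.875²) = 0.079824. Accumulating E over each segment gives final E = 5.1088.

G0 X0.00 Y0.00 Z1.68
G1 X13.50 Y0.00 E1.0776
G1 X13.50 Y18.50 E2.5544
G1 X0.00 Y18.50 E3.6320
G1 X0.00 Y0.00 E5.1088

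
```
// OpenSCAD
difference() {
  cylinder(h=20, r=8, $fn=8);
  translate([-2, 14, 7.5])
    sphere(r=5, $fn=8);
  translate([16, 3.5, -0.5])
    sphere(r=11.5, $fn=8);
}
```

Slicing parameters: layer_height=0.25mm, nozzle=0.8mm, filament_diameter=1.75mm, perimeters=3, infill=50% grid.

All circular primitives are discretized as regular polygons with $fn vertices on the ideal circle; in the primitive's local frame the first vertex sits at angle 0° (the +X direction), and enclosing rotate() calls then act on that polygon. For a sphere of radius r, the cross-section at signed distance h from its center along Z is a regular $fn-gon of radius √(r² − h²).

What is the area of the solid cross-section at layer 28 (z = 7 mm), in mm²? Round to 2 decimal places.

181.02 mm²

At z = 7 mm: the r=8 cylinder gives a regular 8-gon of circumradius 8 (constant along its height) (area = (8/2)·8.000²·sin(360°/8) = 181.02 mm²); the sphere at (-2, 14): section is a regular 8-gon, circumradius = √(r²−h²) = √(5²−0.5²) = 4.975 (area = (8/2)·4.975²·sin(360°/8) = 70.00 mm²); the r=11.5 sphere at (16, 3.5) contributes a regular 8-gon of circumradius √(11.5²−7.5²) = 8.718 (area = (8/2)·8.718²·sin(360°/8) = 214.96 mm²); Taking the first minus the rest: starting from the r=8 cylinder (181.02 mm²), the r=5 sphere at (-2, 14) misses the remaining region (no effect); the r=11.5 sphere at (16, 3.5) misses the remaining region (no effect) — area = 181.02 mm². Overall, the cross-section is a single solid region. Net area = 181.02 mm².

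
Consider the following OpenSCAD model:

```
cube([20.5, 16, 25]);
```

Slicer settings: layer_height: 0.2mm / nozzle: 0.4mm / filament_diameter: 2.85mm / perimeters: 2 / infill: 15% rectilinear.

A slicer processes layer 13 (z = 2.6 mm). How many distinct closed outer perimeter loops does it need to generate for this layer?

At z = 2.6 mm: the cube is present — its section is the full 20.5×16 rectangle. The result has 1 disconnected region.

1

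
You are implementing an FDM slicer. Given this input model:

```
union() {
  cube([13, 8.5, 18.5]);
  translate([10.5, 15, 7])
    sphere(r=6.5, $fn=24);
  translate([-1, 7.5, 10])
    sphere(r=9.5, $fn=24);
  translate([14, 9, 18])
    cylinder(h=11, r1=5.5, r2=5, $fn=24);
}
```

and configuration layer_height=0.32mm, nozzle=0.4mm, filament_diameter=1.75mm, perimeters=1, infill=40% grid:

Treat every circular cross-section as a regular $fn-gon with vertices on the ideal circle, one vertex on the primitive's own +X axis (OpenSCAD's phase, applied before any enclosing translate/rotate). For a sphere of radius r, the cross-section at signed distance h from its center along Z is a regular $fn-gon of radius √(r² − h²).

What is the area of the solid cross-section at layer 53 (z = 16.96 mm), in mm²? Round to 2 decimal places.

208.89 mm²

At z = 16.96 mm: the 13×8.5 cube contributes its full rectangle (area 110.50 mm²); the sphere at (10.5, 15) is absent (|z−center|=9.960 > r=6.5); the r=9.5 sphere at (-1, 7.5) contributes a regular 24-gon of circumradius √(9.5²−6.96²) = 6.466 (area = (24/2)·6.466²·sin(360°/24) = 129.85 mm²); the cone at (14, 9) is not intersected at this z (z outside [18, 29]); Taking the union: the regions partially overlap — summed areas 240.35 mm² minus the doubly-counted overlap 31.46 mm² gives 208.89 mm² — area = 208.89 mm². Overall, the cross-section is a single solid region. Net area = 208.89 mm².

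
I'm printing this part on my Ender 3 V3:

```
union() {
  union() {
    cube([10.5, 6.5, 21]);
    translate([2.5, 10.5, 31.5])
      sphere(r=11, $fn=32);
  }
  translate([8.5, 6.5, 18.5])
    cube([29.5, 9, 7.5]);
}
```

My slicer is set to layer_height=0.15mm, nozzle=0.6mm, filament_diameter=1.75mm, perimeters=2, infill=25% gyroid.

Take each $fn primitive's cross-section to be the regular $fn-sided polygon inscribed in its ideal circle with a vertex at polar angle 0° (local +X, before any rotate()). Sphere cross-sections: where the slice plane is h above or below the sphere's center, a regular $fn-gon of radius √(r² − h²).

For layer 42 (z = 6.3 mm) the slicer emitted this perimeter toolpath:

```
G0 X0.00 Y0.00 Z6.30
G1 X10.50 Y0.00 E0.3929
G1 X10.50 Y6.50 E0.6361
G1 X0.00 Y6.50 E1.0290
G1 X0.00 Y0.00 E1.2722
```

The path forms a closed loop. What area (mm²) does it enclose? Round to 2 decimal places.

68.25 mm²

Apply the shoelace formula to the sequence of (X, Y) vertices; enclosed area = 68.25 mm².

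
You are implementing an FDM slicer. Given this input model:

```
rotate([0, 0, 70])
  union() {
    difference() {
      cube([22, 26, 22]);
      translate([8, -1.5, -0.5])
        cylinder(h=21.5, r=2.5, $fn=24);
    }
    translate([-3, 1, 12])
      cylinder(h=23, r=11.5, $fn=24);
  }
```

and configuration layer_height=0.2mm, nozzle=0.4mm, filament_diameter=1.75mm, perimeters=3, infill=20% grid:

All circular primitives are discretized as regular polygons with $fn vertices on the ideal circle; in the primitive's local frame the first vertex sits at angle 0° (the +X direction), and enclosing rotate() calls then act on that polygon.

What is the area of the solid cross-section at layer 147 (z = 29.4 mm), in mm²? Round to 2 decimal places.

410.75 mm²

At z = 29.4 mm: the cube is absent (z outside [0, 22]); the cylinder at (8, -1.5) does not reach this height (z outside [-0.5, 21]); After the difference (first − rest): the first operand is absent here, so nothing remains; the r=11.5 cylinder at (-3, 1) gives a regular 24-gon of circumradius 11.5 (constant along its height) (area = (24/2)·11.500²·sin(360°/24) = 410.75 mm²); Combining (union): only the r=11.5 cylinder at (-3, 1) is present, so the union is just that shape — area = 410.75 mm²; (rotated 70° about Z; rotation is an isometry so areas/perimeters/island counts are preserved). Overall, the cross-section is a single solid region. Net area = 410.75 mm².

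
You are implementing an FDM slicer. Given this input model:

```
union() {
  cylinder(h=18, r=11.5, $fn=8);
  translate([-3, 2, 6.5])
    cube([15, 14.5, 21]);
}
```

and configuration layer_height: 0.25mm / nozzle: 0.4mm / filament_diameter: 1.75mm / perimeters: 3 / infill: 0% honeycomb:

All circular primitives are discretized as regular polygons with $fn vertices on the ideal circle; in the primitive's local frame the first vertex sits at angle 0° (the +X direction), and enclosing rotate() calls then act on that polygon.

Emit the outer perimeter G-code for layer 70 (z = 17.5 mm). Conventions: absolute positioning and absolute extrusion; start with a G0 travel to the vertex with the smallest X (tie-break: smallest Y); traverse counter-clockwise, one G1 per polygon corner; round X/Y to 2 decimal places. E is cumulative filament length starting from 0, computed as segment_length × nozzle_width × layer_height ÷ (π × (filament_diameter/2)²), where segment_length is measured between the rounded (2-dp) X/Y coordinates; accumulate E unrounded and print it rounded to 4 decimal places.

G0 X-11.50 Y0.00 Z17.50
G1 X-8.13 Y-8.13 E0.3659
G1 X0.00 Y-11.50 E0.7318
G1 X8.13 Y-8.13 E1.0977
G1 X11.50 Y0.00 E1.4636
G1 X10.67 Y2.00 E1.5536
G1 X12.00 Y2.00 E1.6089
G1 X12.00 Y16.50 E2.2117
G1 X-3.00 Y16.50 E2.8354
G1 X-3.00 Y10.26 E3.0948
G1 X-8.13 Y8.13 E3.3257
G1 X-11.50 Y0.00 E3.6916

At z = 17.5 mm: the r=11.5 cylinder gives a regular 8-gon of circumradius 11.5 (constant along its height); the cube at (-3, 2) (footprint 15×14.5) is included at this height; Merging all regions: the regions partially overlap (shared area 97.98 mm²), so overlapping operands fuse into one piece — 1 connected region. The outline is a single polygon with 11 vertices. Extrusion per mm of travel: 0.4 × 0.25 / (π × 0.875²) = 0.041575. Accumulating E over each segment gives final E = 3.6916.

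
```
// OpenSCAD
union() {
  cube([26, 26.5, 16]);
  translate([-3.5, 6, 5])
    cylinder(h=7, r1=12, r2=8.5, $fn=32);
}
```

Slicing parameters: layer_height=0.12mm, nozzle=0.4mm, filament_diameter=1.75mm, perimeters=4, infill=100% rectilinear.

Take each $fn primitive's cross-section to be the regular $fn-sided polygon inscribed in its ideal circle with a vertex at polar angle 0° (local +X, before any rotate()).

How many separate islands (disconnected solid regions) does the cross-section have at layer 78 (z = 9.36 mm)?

1

At z = 9.36 mm: the 26×26.5 cube contributes its full rectangle; the cone at (-3.5, 6): at t=0.623 of its height the radius interpolates to r₁+(r₂−r₁)t = 9.820, giving a regular 32-gon of that circumradius; Merging all regions: the regions partially overlap (shared area 75.56 mm²), so overlapping operands fuse into one piece — 1 connected region. Overall, the cross-section is a single solid region. Island count = 1.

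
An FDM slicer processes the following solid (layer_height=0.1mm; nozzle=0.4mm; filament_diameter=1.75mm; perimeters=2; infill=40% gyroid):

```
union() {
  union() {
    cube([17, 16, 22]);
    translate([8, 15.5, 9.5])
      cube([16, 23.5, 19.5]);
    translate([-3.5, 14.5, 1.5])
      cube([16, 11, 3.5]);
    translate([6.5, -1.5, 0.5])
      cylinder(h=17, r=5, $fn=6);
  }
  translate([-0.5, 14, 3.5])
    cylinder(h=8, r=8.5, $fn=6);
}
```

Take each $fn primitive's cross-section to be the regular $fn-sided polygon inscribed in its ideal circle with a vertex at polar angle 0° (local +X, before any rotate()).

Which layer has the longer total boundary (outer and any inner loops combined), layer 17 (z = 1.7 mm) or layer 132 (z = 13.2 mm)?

layer 132 (z = 13.2 mm)

Layer 17 (z = 1.7): the cube (footprint 17×16) is included at this height (perimeter 66.00 mm); the cube at (8, 15.5) is not intersected at this z (z outside [9.5, 29]); the cube at (-3.5, 14.5) (footprint 16×11) is included at this height (perimeter 54.00 mm); the r=5 cylinder at (6.5, -1.5) contributes a regular 6-gon of circumradius 5 (perimeter = 2·6·5.000·sin(180°/6) = 30.00 mm); Combining (union): the regions partially overlap (shared area 37.52 mm²), so the edge portions inside another operand are dropped and the merged outline is re-measured after clipping — boundary = 102.20 mm; the cylinder at (-0.5, 14) is not intersected at this z (z outside [3.5, 11.5]); Combining (union): only that combined region is present, so the union is just that shape — boundary = 102.20 mm. So its perimeter = 102.20 mm. Layer 132 (z = 13.2): the cube is present — its section is the full 17×16 rectangle (perimeter 66.00 mm); the cube at (8, 15.5) (footprint 16×23.5) is included at this height (perimeter 79.00 mm); the cube at (-3.5, 14.5) does not reach this height (z outside [1.5, 5]); the cylinder at (6.5, -1.5): section is a regular 6-gon, circumradius r=5 (perimeter = 2·6·5.000·sin(180°/6) = 30.00 mm); Merging all regions: the regions partially overlap (shared area 23.27 mm²), so the edge portions inside another operand are dropped and the merged outline is re-measured after clipping — boundary = 136.20 mm; the cylinder at (-0.5, 14) does not reach this height (z outside [3.5, 11.5]); Merging all regions: only the result so far is present, so the union is just that shape — boundary = 136.20 mm. So its perimeter = 136.20 mm. Layer 132 is larger (136.20 vs 102.20 mm).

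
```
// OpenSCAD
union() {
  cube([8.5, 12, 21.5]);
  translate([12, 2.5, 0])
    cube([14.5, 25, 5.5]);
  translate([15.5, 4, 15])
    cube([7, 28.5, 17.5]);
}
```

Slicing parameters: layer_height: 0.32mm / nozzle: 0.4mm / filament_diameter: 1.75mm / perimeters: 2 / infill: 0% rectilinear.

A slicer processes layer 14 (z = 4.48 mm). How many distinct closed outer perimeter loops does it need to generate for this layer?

At z = 4.48 mm: the cube is present — its section is the full 8.5×12 rectangle; the cube at (12, 2.5) is present — its section is the full 14.5×25 rectangle; the cube at (15.5, 4) is not intersected at this z (z outside [15, 32.5]); Combining (union): the 2 present regions are separate (no shared area or edge), so areas and boundary lengths simply add and each stays a separate island — 2 connected regions. The result has 2 disconnected regions.

2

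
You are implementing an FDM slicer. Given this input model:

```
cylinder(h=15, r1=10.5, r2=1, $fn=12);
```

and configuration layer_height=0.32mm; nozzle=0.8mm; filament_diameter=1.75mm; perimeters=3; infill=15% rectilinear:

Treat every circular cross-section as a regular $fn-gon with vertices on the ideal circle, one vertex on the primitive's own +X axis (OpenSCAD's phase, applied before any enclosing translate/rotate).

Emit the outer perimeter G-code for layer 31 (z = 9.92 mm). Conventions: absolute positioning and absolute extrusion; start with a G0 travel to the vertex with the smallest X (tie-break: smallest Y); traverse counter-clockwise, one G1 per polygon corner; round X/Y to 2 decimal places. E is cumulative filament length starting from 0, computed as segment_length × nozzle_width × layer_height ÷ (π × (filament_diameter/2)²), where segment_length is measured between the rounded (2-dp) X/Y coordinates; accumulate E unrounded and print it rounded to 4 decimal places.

G0 X-4.22 Y0.00 Z9.92
G1 X-3.65 Y-2.11 E0.2326
G1 X-2.11 Y-3.65 E0.4644
G1 X0.00 Y-4.22 E0.6970
G1 X2.11 Y-3.65 E0.9297
G1 X3.65 Y-2.11 E1.1615
G1 X4.22 Y0.00 E1.3941
G1 X3.65 Y2.11 E1.6267
G1 X2.11 Y3.65 E1.8585
G1 X0.00 Y4.22 E2.0911
G1 X-2.11 Y3.65 E2.3238
G1 X-3.65 Y2.11 E2.5555
G1 X-4.22 Y0.00 E2.7882

At z = 9.92 mm: the cone (r1=10.5→r2=1) has section circumradius 4.217 here — a regular 12-gon. The outline is a single polygon with 12 vertices. Extrusion per mm of travel: 0.8 × 0.32 / (π × 0.875²) = 0.106432. Accumulating E over each segment gives final E = 2.7882.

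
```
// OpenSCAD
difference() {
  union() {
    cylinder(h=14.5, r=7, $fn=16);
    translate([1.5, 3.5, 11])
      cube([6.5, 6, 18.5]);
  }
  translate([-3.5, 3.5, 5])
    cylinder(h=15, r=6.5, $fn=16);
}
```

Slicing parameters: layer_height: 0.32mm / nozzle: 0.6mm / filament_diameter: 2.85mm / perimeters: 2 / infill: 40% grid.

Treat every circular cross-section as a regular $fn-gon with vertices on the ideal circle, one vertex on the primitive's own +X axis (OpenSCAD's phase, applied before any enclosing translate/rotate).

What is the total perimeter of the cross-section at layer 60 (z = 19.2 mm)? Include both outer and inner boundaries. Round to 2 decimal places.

23.85 mm

At z = 19.2 mm: the cylinder is not intersected at this z (z outside [0, 14.5]); the 6.5×6 cube at (1.5, 3.5) contributes its full rectangle (perimeter 25.00 mm); Combining (union): only the 6.5×6 cube at (1.5, 3.5) is present, so the union is just that shape — boundary = 25.00 mm; the cylinder at (-3.5, 3.5): section is a regular 16-gon, circumradius r=6.5 (perimeter = 2·16·6.500·sin(180°/16) = 40.58 mm); Subtracting the remaining from the first: starting from the result so far, the r=6.5 cylinder at (-3.5, 3.5) partially overlaps it — only the 3.87 mm² overlap (of its 129.35 mm²) is removed, clipping the outline — boundary = 23.85 mm. Overall, the cross-section is a single solid region. Total boundary length (outer) = 23.85 mm.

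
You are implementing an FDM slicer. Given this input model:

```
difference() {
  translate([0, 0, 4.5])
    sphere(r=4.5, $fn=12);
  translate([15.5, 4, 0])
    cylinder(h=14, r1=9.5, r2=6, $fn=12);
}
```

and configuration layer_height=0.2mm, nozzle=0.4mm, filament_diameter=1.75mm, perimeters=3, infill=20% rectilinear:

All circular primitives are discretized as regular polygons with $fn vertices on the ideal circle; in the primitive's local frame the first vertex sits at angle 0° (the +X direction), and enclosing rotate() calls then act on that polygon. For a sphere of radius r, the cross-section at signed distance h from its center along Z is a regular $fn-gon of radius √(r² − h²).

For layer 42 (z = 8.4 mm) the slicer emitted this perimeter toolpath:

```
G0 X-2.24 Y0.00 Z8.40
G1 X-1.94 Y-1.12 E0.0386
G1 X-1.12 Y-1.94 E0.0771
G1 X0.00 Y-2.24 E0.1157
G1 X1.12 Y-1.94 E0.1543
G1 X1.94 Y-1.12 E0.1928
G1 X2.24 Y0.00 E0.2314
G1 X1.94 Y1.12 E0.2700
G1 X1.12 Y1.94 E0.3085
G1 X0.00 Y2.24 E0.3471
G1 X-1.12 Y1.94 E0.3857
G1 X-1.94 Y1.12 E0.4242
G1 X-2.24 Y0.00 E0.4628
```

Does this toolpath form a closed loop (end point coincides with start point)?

yes

Start point (G0): (-2.24, 0.00). End point (last G1): the path returns to the start — closed.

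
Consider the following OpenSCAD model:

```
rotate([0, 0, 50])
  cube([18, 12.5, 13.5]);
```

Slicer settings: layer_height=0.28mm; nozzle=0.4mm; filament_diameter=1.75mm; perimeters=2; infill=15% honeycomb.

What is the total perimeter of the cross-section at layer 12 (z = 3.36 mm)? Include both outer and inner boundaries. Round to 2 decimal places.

61.00 mm

At z = 3.36 mm: the cube (footprint 18×12.5) is included at this height (perimeter 61.00 mm); (rotated 50° about Z; rotation is an isometry so areas/perimeters/island counts are preserved). Overall, the cross-section is a single solid region. Total boundary length (outer) = 61.00 mm.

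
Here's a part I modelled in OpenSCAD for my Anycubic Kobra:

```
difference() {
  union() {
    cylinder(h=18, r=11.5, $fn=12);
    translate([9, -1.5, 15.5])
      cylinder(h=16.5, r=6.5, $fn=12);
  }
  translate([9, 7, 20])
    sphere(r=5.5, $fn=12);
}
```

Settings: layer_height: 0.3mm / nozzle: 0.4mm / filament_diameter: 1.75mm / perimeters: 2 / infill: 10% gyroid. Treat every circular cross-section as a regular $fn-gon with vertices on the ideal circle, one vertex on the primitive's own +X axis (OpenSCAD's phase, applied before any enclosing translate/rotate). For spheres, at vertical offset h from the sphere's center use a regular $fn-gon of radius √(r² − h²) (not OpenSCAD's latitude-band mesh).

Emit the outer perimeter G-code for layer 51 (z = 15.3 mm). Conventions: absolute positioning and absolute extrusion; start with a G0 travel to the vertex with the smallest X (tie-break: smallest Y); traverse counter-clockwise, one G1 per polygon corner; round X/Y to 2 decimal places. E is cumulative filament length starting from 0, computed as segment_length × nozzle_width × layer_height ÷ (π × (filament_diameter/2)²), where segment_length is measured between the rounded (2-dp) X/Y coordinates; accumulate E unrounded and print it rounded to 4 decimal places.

At z = 15.3 mm: the r=11.5 cylinder contributes a regular 12-gon of circumradius 11.5; the cylinder at (9, -1.5) is absent (z outside [15.5, 32]); Taking the union: only the r=11.5 cylinder is present, so the union is just that shape — 1 connected region; the r=5.5 sphere at (9, 7) contributes a regular 12-gon of circumradius √(5.5²−4.7²) = 2.857; Subtracting the remaining from the first: starting from the result so far, the r=5.5 sphere at (9, 7) partially overlaps it — only the 10.70 mm² overlap (of its 24.48 mm²) is removed, clipping the outline — 1 connected region. The outline is a single polygon with 18 vertices. Extrusion per mm of travel: 0.4 × 0.3 / (π × 0.875²) = 0.049890. Accumulating E over each segment gives final E = 3.6718.

G0 X-11.50 Y0.00 Z15.30
G1 X-9.96 Y-5.75 E0.2970
G1 X-5.75 Y-9.96 E0.5940
G1 X0.00 Y-11.50 E0.8910
G1 X5.75 Y-9.96 E1.1880
G1 X9.96 Y-5.75 E1.4850
G1 X11.50 Y0.00 E1.7820
G1 X10.30 Y4.49 E2.0139
G1 X9.00 Y4.14 E2.0810
G1 X7.57 Y4.53 E2.1550
G1 X6.53 Y5.57 E2.2284
G1 X6.14 Y7.00 E2.3023
G1 X6.53 Y8.43 E2.3763
G1 X6.90 Y8.81 E2.4027
G1 X5.75 Y9.96 E2.4839
G1 X0.00 Y11.50 E2.7808
G1 X-5.75 Y9.96 E3.0778
G1 X-9.96 Y5.75 E3.3748
G1 X-11.50 Y0.00 E3.6718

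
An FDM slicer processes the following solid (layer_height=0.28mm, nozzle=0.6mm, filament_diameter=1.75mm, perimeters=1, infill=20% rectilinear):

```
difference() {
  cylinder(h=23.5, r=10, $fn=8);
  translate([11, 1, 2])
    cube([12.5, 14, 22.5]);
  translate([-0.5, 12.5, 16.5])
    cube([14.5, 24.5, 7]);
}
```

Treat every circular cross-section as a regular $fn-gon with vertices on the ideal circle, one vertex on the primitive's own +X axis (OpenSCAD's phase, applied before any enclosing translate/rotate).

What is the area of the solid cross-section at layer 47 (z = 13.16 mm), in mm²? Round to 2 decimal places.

At z = 13.16 mm: the cylinder: section is a regular 8-gon, circumradius r=10 (area = (8/2)·10.000²·sin(360°/8) = 282.84 mm²); the cube at (11, 1) is present — its section is the full 12.5×14 rectangle (area 175.00 mm²); the cube at (-0.5, 12.5) is absent (z outside [16.5, 23.5]); Taking the first minus the rest: starting from the r=10 cylinder (282.84 mm²), the 12.5×14 cube at (11, 1) misses the remaining region (no effect) — area = 282.84 mm². Overall, the cross-section is a single solid region. Net area = 282.84 mm².

282.84 mm²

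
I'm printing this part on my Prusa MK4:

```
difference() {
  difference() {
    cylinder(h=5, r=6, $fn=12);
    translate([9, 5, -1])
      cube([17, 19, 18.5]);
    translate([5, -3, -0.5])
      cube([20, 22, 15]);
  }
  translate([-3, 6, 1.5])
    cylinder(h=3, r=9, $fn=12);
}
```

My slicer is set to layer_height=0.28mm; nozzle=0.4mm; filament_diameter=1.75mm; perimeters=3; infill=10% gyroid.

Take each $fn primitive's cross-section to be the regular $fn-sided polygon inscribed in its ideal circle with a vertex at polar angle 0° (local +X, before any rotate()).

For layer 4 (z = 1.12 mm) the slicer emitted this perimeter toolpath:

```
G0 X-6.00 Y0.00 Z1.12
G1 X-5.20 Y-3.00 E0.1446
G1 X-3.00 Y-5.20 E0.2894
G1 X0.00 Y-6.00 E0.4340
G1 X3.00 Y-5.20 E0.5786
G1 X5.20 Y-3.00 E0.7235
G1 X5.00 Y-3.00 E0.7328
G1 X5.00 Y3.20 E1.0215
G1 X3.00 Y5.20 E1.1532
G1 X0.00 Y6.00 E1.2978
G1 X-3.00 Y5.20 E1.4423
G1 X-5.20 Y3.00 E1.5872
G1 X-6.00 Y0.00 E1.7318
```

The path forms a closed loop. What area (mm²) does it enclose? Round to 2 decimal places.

Apply the shoelace formula to the sequence of (X, Y) vertices; enclosed area = 104.46 mm².

104.46 mm²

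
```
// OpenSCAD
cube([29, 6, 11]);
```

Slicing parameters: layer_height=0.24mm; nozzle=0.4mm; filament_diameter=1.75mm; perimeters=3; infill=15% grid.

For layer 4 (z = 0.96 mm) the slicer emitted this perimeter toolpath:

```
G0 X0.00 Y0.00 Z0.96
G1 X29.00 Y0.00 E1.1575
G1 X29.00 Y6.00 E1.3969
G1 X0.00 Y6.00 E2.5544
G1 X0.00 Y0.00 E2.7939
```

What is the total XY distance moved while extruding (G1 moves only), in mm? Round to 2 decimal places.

Sum the Euclidean lengths of each G1 segment: total = 70.00 mm.

70.00 mm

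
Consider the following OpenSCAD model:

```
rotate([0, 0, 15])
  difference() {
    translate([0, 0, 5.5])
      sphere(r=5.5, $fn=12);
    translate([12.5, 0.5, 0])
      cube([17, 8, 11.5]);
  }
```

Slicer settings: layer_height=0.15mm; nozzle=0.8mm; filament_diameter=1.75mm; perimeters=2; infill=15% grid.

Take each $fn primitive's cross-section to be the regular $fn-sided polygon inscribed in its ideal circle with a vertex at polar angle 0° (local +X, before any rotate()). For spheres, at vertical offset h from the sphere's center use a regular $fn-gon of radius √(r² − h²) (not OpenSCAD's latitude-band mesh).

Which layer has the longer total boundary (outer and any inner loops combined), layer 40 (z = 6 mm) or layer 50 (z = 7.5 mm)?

Layer 40 (z = 6): the r=5.5 sphere slices to a regular 12-gon of circumradius 5.477 (√(r²−h²) with h=0.5 from center) (perimeter = 2·12·5.477·sin(180°/12) = 34.02 mm); the 17×8 cube at (12.5, 0.5) contributes its full rectangle (perimeter 50.00 mm); After the difference (first − rest): starting from the r=5.5 sphere, the 17×8 cube at (12.5, 0.5) misses the remaining region (no effect) — boundary = 34.02 mm; (whole slice rotated 15° about Z — lengths, areas and connectivity unchanged). So its perimeter = 34.02 mm. Layer 50 (z = 7.5): the r=5.5 sphere contributes a regular 12-gon of circumradius √(5.5²−2²) = 5.123 (perimeter = 2·12·5.123·sin(180°/12) = 31.83 mm); the cube at (12.5, 0.5) (footprint 17×8) is included at this height (perimeter 50.00 mm); After the difference (first − rest): starting from the r=5.5 sphere, the 17×8 cube at (12.5, 0.5) misses the remaining region (no effect) — boundary = 31.83 mm; (rotated 15° about Z; rotation is an isometry so areas/perimeters/island counts are preserved). So its perimeter = 31.83 mm. Layer 40 is larger (34.02 vs 31.83 mm).

layer 40 (z = 6 mm)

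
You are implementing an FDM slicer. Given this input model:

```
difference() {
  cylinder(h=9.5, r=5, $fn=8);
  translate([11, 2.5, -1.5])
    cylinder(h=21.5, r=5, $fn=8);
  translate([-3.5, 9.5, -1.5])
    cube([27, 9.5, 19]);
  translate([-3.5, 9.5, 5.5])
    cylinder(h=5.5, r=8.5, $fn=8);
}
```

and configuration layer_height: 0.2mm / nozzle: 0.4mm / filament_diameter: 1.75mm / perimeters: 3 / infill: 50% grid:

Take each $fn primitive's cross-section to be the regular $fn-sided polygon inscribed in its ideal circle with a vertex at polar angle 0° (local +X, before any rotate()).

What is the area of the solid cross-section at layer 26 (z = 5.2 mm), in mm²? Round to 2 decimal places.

70.71 mm²

At z = 5.2 mm: the r=5 cylinder gives a regular 8-gon of circumradius 5 (constant along its height) (area = (8/2)·5.000²·sin(360°/8) = 70.71 mm²); the cylinder at (11, 2.5): section is a regular 8-gon, circumradius r=5 (area = (8/2)·5.000²·sin(360°/8) = 70.71 mm²); the cube at (-3.5, 9.5) (footprint 27×9.5) is included at this height (area 256.50 mm²); the cylinder at (-3.5, 9.5) does not reach this height (z outside [5.5, 11]); Taking the first minus the rest: starting from the r=5 cylinder (70.71 mm²), the r=5 cylinder at (11, 2.5) misses the remaining region (no effect); the 27×9.5 cube at (-3.5, 9.5) misses the remaining region (no effect) — area = 70.71 mm². Overall, the cross-section is a single solid region. Net area = 70.71 mm².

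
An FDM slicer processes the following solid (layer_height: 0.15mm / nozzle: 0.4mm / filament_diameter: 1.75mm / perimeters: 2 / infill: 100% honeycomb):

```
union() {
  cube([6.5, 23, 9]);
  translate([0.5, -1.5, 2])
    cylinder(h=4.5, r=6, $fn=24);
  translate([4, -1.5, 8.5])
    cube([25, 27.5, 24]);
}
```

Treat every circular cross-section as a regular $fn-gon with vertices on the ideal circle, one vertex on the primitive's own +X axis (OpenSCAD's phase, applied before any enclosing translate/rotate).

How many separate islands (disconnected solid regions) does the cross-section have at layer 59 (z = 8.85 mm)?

1

At z = 8.85 mm: the cube is present — its section is the full 6.5×23 rectangle; the cylinder at (0.5, -1.5) does not reach this height (z outside [2, 6.5]); the cube at (4, -1.5) is present — its section is the full 25×27.5 rectangle; Combining (union): the regions partially overlap (shared area 57.50 mm²), so overlapping operands fuse into one piece — 1 connected region. Overall, the cross-section is a single solid region. Island count = 1.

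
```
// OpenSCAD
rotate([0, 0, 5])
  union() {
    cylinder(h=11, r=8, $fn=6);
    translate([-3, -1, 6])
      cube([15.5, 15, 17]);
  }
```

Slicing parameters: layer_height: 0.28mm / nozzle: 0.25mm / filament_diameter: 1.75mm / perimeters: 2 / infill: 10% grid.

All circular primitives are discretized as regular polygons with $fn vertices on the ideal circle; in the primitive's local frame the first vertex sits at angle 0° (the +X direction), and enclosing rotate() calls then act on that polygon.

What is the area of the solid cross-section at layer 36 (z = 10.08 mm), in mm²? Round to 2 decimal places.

At z = 10.08 mm: the r=8 cylinder gives a regular 6-gon of circumradius 8 (constant along its height) (area = (6/2)·8.000²·sin(360°/6) = 166.28 mm²); the cube at (-3, -1) is present — its section is the full 15.5×15 rectangle (area 232.50 mm²); Combining (union): the regions partially overlap — summed areas 398.78 mm² minus the doubly-counted overlap 73.07 mm² gives 325.71 mm² — area = 325.71 mm²; (rotated 5° about Z; rotation is an isometry so areas/perimeters/island counts are preserved). Overall, the cross-section is a single solid region. Net area = 325.71 mm².

325.71 mm²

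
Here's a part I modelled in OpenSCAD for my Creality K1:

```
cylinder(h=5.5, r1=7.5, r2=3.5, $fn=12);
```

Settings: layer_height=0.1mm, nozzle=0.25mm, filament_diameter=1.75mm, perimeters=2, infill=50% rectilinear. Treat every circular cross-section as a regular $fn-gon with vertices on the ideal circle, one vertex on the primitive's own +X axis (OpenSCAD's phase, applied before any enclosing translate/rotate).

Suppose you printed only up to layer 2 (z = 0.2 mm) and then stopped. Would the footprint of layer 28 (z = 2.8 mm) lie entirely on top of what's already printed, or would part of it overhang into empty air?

Compare the two slices. At z = 0.2: the cone (r1=7.5→r2=3.5) has section circumradius 7.355 here — a regular 12-gon (area = (12/2)·7.355²·sin(360°/12) = 162.27 mm²). At z = 2.8: the cone: at t=0.509 of its height the radius interpolates to r₁+(r₂−r₁)t = 5.464, giving a regular 12-gon of that circumradius (area = (12/2)·5.464²·sin(360°/12) = 89.55 mm²). Checking containment: the cross-section at z = 2.8 is a subset of the cross-section at z = 0.2.

entirely on top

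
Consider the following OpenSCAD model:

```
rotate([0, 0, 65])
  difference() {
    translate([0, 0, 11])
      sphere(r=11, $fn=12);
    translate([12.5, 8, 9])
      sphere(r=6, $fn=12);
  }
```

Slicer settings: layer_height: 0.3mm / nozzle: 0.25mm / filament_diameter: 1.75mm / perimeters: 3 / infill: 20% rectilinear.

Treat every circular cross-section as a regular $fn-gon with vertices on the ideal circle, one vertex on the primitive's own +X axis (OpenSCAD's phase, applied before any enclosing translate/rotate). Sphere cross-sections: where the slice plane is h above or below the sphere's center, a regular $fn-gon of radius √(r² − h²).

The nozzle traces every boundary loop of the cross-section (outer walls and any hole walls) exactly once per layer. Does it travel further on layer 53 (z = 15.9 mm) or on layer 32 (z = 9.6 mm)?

layer 32 (z = 9.6 mm)

Layer 53 (z = 15.9): the r=11 sphere contributes a regular 12-gon of circumradius √(11²−4.9²) = 9.848 (perimeter = 2·12·9.848·sin(180°/12) = 61.17 mm); the sphere at (12.5, 8) is absent (|z−center|=6.900 > r=6); Subtracting the remaining from the first: none of the subtracted shapes is present at this height, so the r=11 sphere is unchanged — boundary = 61.17 mm; (rotated 65° about Z; rotation is an isometry so areas/perimeters/island counts are preserved). So its perimeter = 61.17 mm. Layer 32 (z = 9.6): the r=11 sphere slices to a regular 12-gon of circumradius 10.911 (√(r²−h²) with h=1.4 from center) (perimeter = 2·12·10.911·sin(180°/12) = 67.77 mm); the r=6 sphere at (12.5, 8) contributes a regular 12-gon of circumradius √(6²−0.6²) = 5.970 (perimeter = 2·12·5.970·sin(180°/12) = 37.08 mm); Taking the first minus the rest: starting from the r=11 sphere, the r=6 sphere at (12.5, 8) partially overlaps it — only the 7.56 mm² overlap (of its 106.92 mm²) is removed, clipping the outline — boundary = 68.04 mm; (rotated 65° about Z; rotation is an isometry so areas/perimeters/island counts are preserved). So its perimeter = 68.04 mm. Layer 32 is larger (68.04 vs 61.17 mm).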